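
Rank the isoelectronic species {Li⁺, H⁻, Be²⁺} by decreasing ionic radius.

All of these have 2 electrons, so size is governed by nuclear charge alone: the more protons, the stronger the pull on the same electron cloud, and the smaller the ion.
Nuclear charges: Be²⁺ (Z=4), Li⁺ (Z=3), H⁻ (Z=1).
Largest to smallest: H⁻ > Li⁺ > Be²⁺.

H⁻ > Li⁺ > Be²⁺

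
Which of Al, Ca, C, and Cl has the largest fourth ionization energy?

Al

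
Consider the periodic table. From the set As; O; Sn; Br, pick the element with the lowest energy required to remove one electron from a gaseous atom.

Sn

O is in period 2, group 16; As is in period 4, group 15; Br is in period 4, group 17; Sn is in period 5, group 14.
Removing the outermost electron gets harder across a period and easier down a group.
Neither a single period nor a single group — weigh both effects.
As > Sn: relative to Sn, both the across-period and down-group shifts push As's first ionization energy up.
Br > As: Br lies to the right of As in period 4, so the across-period effect alone puts Br higher.
O > Br: period and group pull opposite ways; the down-group shift dominates (1314 vs 1140 kJ/mol).
For reference (kJ/mol): O 1314, As 947, Br 1140, Sn 709.
The lowest energy required to remove one electron from a gaseous atom among these belongs to Sn.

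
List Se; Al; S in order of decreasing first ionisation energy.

S > Se > Al

Al is in period 3, group 13; S is in period 3, group 16; Se is in period 4, group 16.
Across a period the outer electron is held more tightly (higher IE₁); down a group it sits in a higher shell, more shielded, and comes off more easily.
Here both period and group differ, so the two effects have to be weighed against each other.
Se > Al: the two effects oppose for this pair; the across-period effect wins (941 vs 578 kJ/mol).
S > Se: S sits above Se in group 16, so the down-group effect alone puts S higher.
For reference (kJ/mol): Al 578, S 1000, Se 941.
So from highest to lowest: S > Se > Al.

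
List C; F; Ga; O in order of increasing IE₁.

Ga, C, O, F

IE₁ increases left→right with effective nuclear charge and decreases top→bottom as the valence shell moves farther out.
Here both period and group differ, so the two effects have to be weighed against each other.
C > Ga: both effects reinforce here, so C is clearly the higher of the two.
O > C: both are in period 2; the period trend gives O the larger value.
F > O: both are in period 2; the period trend gives F the larger value.
Tabulated first ionization energy (kJ/mol): C 1086, O 1314, F 1681, Ga 579.
So from lowest to highest: Ga < C < O < F.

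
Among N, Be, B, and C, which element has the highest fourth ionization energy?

B

After 3 electrons have been removed, what remains? N³⁺ still has 2 valence electrons; Be³⁺ is already 1 electron into the core; B³⁺ is the bare [He] core; C³⁺ still has 1 valence electron.
Core electrons are held far more tightly than valence electrons, so Be and B top the IE_4 order.
Valence configurations: N³⁺ [He]2s², C³⁺ [He]2s¹.
Approximate IE_4 values (kJ/mol): N 7475, Be 21007, B 25026, C 6223.
So the fourth ionization energies run C < N < Be < B.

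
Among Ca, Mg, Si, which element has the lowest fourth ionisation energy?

Si

IE_4 is the cost of taking one more electron from the +3 cation: Ca³⁺ is already 1 electron into the core; Mg³⁺ is already 1 electron into the core; Si³⁺ still has 1 valence electron.
Breaking into a closed-shell core is much more expensive than removing a leftover valence electron — Ca and Mg have the largest IE_4 here.
Tabulated IE_4 (kJ/mol): Ca 6491, Mg 10543, Si 4356.
Overall IE_4 order: Si < Ca < Mg.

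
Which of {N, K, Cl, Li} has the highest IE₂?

Li

After 1 electron has been removed, what remains? N⁺ still has 4 valence electrons; K⁺ is the bare [Ar] core; Cl⁺ still has 6 valence electrons; Li⁺ is the bare [He] core.
Breaking into a closed-shell core is much more expensive than removing a leftover valence electron — K and Li have the largest IE_2 here.
Valence configurations: N⁺ [He]2s²2p², Cl⁺ [Ne]3s²3p⁴.
Tabulated IE_2 (kJ/mol): N 2856, K 3052, Cl 2298, Li 7298.
Overall IE_2 order: Cl < N < K < Li.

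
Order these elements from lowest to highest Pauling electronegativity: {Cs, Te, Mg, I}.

Cs < Mg < Te < I

Mg is in period 3, group 2; Te is in period 5, group 16; I is in period 5, group 17; Cs is in period 6, group 1.
Smaller atoms with higher effective nuclear charge are more electronegative.
These span different periods and groups, so the two trends combine.
Mg > Cs: relative to Cs, both the across-period and down-group shifts push Mg's electronegativity up.
Te > Mg: the two effects oppose for this pair; the across-period effect wins (2.10 vs 1.31).
I > Te: both are in period 5; the period trend gives I the larger value.
For reference (Pauling): Mg 1.31, Te 2.10, I 2.66, Cs 0.79.
So from lowest to highest: Cs < Mg < Te < I.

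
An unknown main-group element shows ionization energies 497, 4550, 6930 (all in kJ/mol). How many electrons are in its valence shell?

1

Look for the largest jump between consecutive ionization energies: IE2/IE1 ≈ 9.2, far larger than any earlier ratio.
That jump marks the point where a core electron is being removed. So the atom has 1 valence electron.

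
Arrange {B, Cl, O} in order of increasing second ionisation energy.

Consider each +1 ion: B⁺ still has 2 valence electrons; Cl⁺ still has 6 valence electrons; O⁺ still has 5 valence electrons.
All are still removing valence electrons, so compare the +1 ions as you would atoms: IE_2 generally rises across a period (higher Z_eff) and falls down a group (larger shell), subject to the usual subshell exceptions.
Valence configurations: B⁺ [He]2s², Cl⁺ [Ne]3s²3p⁴, O⁺ [He]2s²2p³.
Tabulated IE_2 (kJ/mol): B 2427, Cl 2298, O 3388.
Overall IE_2 order: Cl < B < O.

Cl, B, O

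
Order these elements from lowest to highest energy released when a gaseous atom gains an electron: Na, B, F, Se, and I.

B < Na < Se < I < F

B is in period 2, group 13; F is in period 2, group 17; Na is in period 3, group 1; Se is in period 4, group 16; I is in period 5, group 17.
Atoms with high Z_eff and room in the valence shell (especially the halogens) have the most exothermic electron affinities.
These span different periods and groups, so the two trends combine.
Na > B: this pair runs against the simple trend — see the exception note.
Se > Na: period and group pull opposite ways; the across-period shift dominates (195 vs 53 kJ/mol).
I > Se: period and group pull opposite ways; the across-period shift dominates (295 vs 195 kJ/mol).
F > I: they share group 17; the group trend gives F the larger value.
Note the exception: Na has a higher electron affinity than B, contrary to the simple trend — B's ns²np¹ configuration gives only a small electron affinity — the sparsely filled np subshell binds an added electron weakly.
Tabulated electron affinity (kJ/mol): B 27, F 328, Na 53, Se 195, I 295.
So from lowest to highest: B < Na < Se < I < F.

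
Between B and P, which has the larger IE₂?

B

After 1 electron has been removed, what remains? B⁺ still has 2 valence electrons; P⁺ still has 4 valence electrons.
All are still removing valence electrons, so compare the +1 ions as you would atoms: IE_2 generally rises across a period (higher Z_eff) and falls down a group (larger shell), subject to the usual subshell exceptions.
Valence configurations: B⁺ [He]2s², P⁺ [Ne]3s²3p².
The numbers (kJ/mol): B 2427, P 1907.
So the second ionization energies run P < B.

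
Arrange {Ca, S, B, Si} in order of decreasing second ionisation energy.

B, S, Si, Ca

IE_2 is the cost of taking one more electron from the +1 cation: Ca⁺ still has 1 valence electron; S⁺ still has 5 valence electrons; B⁺ still has 2 valence electrons; Si⁺ still has 3 valence electrons.
All are still removing valence electrons, so compare the +1 ions as you would atoms: IE_2 generally rises across a period (higher Z_eff) and falls down a group (larger shell), subject to the usual subshell exceptions.
Valence configurations: Ca⁺ [Ar]4s¹, S⁺ [Ne]3s²3p³, B⁺ [He]2s², Si⁺ [Ne]3s²3p¹.
Approximate IE_2 values (kJ/mol): Ca 1145, S 2252, B 2427, Si 1577.
Putting it together, IE_2: Ca < Si < S < B.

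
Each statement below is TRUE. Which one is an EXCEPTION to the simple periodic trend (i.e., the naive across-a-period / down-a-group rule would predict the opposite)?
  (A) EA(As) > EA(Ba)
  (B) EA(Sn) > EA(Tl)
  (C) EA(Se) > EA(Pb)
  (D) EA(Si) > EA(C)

(D)

The general trend: electron affinity increases across a period and decreases down a group.
(A) As (period 4, group 15) vs Ba (period 6, group 2): the stated order agrees with the simple trend.
(B) Sn (period 5, group 14) vs Tl (period 6, group 13): the stated order agrees with the simple trend.
(C) Se (period 4, group 16) vs Pb (period 6, group 14): the stated order agrees with the simple trend.
(D) Si (period 3, group 14) vs C (period 2, group 14): the stated order contradicts the simple trend.
The exception is (D): Si's larger, more diffuse 3p orbitals accept an added electron slightly more readily than C's compact 2p.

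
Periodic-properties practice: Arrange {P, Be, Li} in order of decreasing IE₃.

Be, Li, P

The third ionization energy removes an electron from the +2 ion. For each element: P²⁺ still has 3 valence electrons; Be²⁺ is the bare [He] core; Li²⁺ is already 1 electron into the core.
Core electrons are held far more tightly than valence electrons, so Li and Be top the IE_3 order.
Tabulated IE_3 (kJ/mol): P 2914, Be 14849, Li 11815.
So the third ionization energies run P < Li < Be.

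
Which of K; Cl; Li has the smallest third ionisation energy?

Consider each +2 ion: K²⁺ is already 1 electron into the core; Cl²⁺ still has 5 valence electrons; Li²⁺ is already 1 electron into the core.
Breaking into a closed-shell core is much more expensive than removing a leftover valence electron — K and Li have the largest IE_3 here.
Approximate IE_3 values (kJ/mol): K 4420, Cl 3822, Li 11815.
Putting it together, IE_3: Cl < K < Li.

Cl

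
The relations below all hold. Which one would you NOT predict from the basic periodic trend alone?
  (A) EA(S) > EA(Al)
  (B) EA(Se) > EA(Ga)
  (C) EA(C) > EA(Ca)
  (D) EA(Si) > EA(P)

(D)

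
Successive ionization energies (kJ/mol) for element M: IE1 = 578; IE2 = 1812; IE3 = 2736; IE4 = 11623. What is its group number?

Group 13

Look for the largest jump between consecutive ionization energies: IE4/IE3 ≈ 4.2, far larger than any earlier ratio.
That jump marks the point where a core electron is being removed. So the atom has 3 valence electrons.
A main-group element with 3 valence electrons is in group 13.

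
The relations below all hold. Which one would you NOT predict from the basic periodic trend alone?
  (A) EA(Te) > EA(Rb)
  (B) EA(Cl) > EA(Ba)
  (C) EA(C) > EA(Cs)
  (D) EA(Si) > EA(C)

(D)

The general trend: electron affinity increases across a period and decreases down a group.
(A) Te (period 5, group 16) vs Rb (period 5, group 1): the stated order agrees with the simple trend.
(B) Cl (period 3, group 17) vs Ba (period 6, group 2): the stated order agrees with the simple trend.
(C) C (period 2, group 14) vs Cs (period 6, group 1): the stated order agrees with the simple trend.
(D) Si (period 3, group 14) vs C (period 2, group 14): the stated order contradicts the simple trend.
The exception is (D): Si's larger, more diffuse 3p orbitals accept an added electron slightly more readily than C's compact 2p.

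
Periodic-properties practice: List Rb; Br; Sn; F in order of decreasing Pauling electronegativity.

F is in period 2, group 17; Br is in period 4, group 17; Rb is in period 5, group 1; Sn is in period 5, group 14.
Smaller atoms with higher effective nuclear charge are more electronegative.
Here both period and group differ, so the two effects have to be weighed against each other.
Sn > Rb: Sn lies to the right of Rb in period 5, so the across-period effect alone puts Sn higher.
Br > Sn: relative to Sn, both the across-period and down-group shifts push Br's electronegativity up.
F > Br: F sits above Br in group 17, so the down-group effect alone puts F higher.
For reference (Pauling): F 3.98, Br 2.96, Rb 0.82, Sn 1.96.
So from highest to lowest: F > Br > Sn > Rb.

F > Br > Sn > Rb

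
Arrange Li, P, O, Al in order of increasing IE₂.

Consider each +1 ion: Li⁺ is the bare [He] core; P⁺ still has 4 valence electrons; O⁺ still has 5 valence electrons; Al⁺ still has 2 valence electrons.
Core electrons are held far more tightly than valence electrons, so Li tops the IE_2 order.
Valence configurations: P⁺ [Ne]3s²3p², O⁺ [He]2s²2p³, Al⁺ [Ne]3s².
Tabulated IE_2 (kJ/mol): Li 7298, P 1907, O 3388, Al 1817.
So the second ionization energies run Al < P < O < Li.

Al < P < O < Li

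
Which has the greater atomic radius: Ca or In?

Ca

Ca is in period 4, group 2; In is in period 5, group 13.
Across a period the added protons contract the valence shell; down a group each new principal shell makes the atom larger.
These span different periods and groups, so the two trends combine.
Ca > In: the two effects oppose for this pair; the across-period effect wins (171 vs 142 pm).
Approximate values (pm): Ca 171, In 142.
So Ca has the greater atomic radius (Ca > In).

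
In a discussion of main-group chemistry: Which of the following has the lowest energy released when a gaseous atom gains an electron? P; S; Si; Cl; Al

Al

EA tends to increase across a period and decrease down a group, though the pattern is less regular than for IE or radius.
All lie in period 3; the across-period trend (electron affinity increases left to right) applies, with the exception below.
Note the exception: Si has a higher electron affinity than P, contrary to the simple trend — adding an electron to P's half-filled 3p³ is unfavourable, so Si (3p²) has the more exothermic EA.
For reference (kJ/mol): Al 42, Si 134, P 72, S 200, Cl 349.
The lowest energy released when a gaseous atom gains an electron among these belongs to Al.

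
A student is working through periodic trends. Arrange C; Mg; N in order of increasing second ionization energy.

The second ionization energy removes an electron from the +1 ion. For each element: C⁺ still has 3 valence electrons; Mg⁺ still has 1 valence electron; N⁺ still has 4 valence electrons.
All are still removing valence electrons, so compare the +1 ions as you would atoms: IE_2 generally rises across a period (higher Z_eff) and falls down a group (larger shell), subject to the usual subshell exceptions.
Valence configurations: C⁺ [He]2s²2p¹, Mg⁺ [Ne]3s¹, N⁺ [He]2s²2p².
The numbers (kJ/mol): C 2353, Mg 1451, N 2856.
Overall IE_2 order: Mg < C < N.

Mg < C < N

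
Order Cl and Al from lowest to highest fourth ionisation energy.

Cl < Al

Consider each +3 ion: Cl³⁺ still has 4 valence electrons; Al³⁺ is the bare [Ne] core.
Pulling an electron out of a noble-gas core costs far more than removing a remaining valence electron, so Al sits at the high end of IE_4.
Approximate IE_4 values (kJ/mol): Cl 5159, Al 11577.
Hence IE_4: Cl < Al.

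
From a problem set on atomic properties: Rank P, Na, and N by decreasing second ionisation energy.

IE_2 is the cost of taking one more electron from the +1 cation: P⁺ still has 4 valence electrons; Na⁺ is the bare [Ne] core; N⁺ still has 4 valence electrons.
Core electrons are held far more tightly than valence electrons, so Na tops the IE_2 order.
Valence configurations: P⁺ [Ne]3s²3p², N⁺ [He]2s²2p².
Tabulated IE_2 (kJ/mol): P 1907, Na 4562, N 2856.
So the second ionization energies run P < N < Na.

Na, N, P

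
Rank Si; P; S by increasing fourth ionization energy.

After 3 electrons have been removed, what remains? Si³⁺ still has 1 valence electron; P³⁺ still has 2 valence electrons; S³⁺ still has 3 valence electrons.
All are still removing valence electrons, so compare the +3 ions as you would atoms: IE_4 generally rises across a period (higher Z_eff) and falls down a group (larger shell), subject to the usual subshell exceptions.
Valence configurations: Si³⁺ [Ne]3s¹, P³⁺ [Ne]3s², S³⁺ [Ne]3s²3p¹.
S³⁺ loses a lone 3p electron whereas P³⁺ must break into a filled 3s² pair, so IE_4(P) > IE_4(S) even though S has the higher nuclear charge.
Approximate IE_4 values (kJ/mol): Si 4356, P 4964, S 4556.
So the fourth ionization energies run Si < S < P.

Si, S, P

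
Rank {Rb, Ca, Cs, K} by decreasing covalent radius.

Moving right in a period, electrons are added to the same shell under a stronger nuclear pull, so atoms get smaller; moving down, a new shell is opened and atoms get larger.
These span different periods and groups, so the two trends combine.
K > Ca: K lies to the left of Ca in period 4, so the across-period effect alone puts K larger.
Rb > K: Rb sits below K in group 1, so the down-group effect alone puts Rb larger.
Cs > Rb: Cs sits below Rb in group 1, so the down-group effect alone puts Cs larger.
Approximate values (pm): K 196, Ca 171, Rb 210, Cs 232.
So from largest to smallest: Cs > Rb > K > Ca.

Cs > Rb > K > Ca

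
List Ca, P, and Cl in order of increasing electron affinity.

Ca < P < Cl

P is in period 3, group 15; Cl is in period 3, group 17; Ca is in period 4, group 2.
Atoms with high Z_eff and room in the valence shell (especially the halogens) have the most exothermic electron affinities.
These span different periods and groups, so the two trends combine.
P > Ca: relative to Ca, both the across-period and down-group shifts push P's electron affinity up.
Cl > P: both are in period 3; the period trend gives Cl the larger value.
Tabulated electron affinity (kJ/mol): P 72, Cl 349, Ca 2.
So from lowest to highest: Ca < P < Cl.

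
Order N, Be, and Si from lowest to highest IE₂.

Si < Be < N

The second ionization energy removes an electron from the +1 ion. For each element: N⁺ still has 4 valence electrons; Be⁺ still has 1 valence electron; Si⁺ still has 3 valence electrons.
All are still removing valence electrons, so compare the +1 ions as you would atoms: IE_2 generally rises across a period (higher Z_eff) and falls down a group (larger shell), subject to the usual subshell exceptions.
Valence configurations: N⁺ [He]2s²2p², Be⁺ [He]2s¹, Si⁺ [Ne]3s²3p¹.
Tabulated IE_2 (kJ/mol): N 2856, Be 1757, Si 1577.
Hence IE_2: Si < Be < N.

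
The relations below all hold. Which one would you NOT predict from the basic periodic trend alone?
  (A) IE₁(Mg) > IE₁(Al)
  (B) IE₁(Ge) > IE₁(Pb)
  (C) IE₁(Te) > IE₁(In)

The general trend: first ionization energy increases across a period and decreases down a group.
(A) Mg (period 3, group 2) vs Al (period 3, group 13): the stated order contradicts the simple trend.
(B) Ge (period 4, group 14) vs Pb (period 6, group 14): the stated order agrees with the simple trend.
(C) Te (period 5, group 16) vs In (period 5, group 13): the stated order agrees with the simple trend.
The exception is (A): Al's single 3p electron is easier to remove than one from Mg's filled 3s².

(A)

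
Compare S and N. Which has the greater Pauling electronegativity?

N is in period 2, group 15; S is in period 3, group 16.
Electronegativity increases across a period and decreases down a group, tracking effective nuclear charge and atomic size.
Neither a single period nor a single group — weigh both effects.
N > S: the two effects oppose for this pair; the down-group effect wins (3.04 vs 2.58).
For reference (Pauling): N 3.04, S 2.58.
So N has the greater Pauling electronegativity (N > S).

N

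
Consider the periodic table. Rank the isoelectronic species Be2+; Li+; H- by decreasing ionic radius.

All of these have 2 electrons, so size is governed by nuclear charge alone: the more protons, the stronger the pull on the same electron cloud, and the smaller the ion.
Nuclear charges: Be2+ (Z=4), Li+ (Z=3), H- (Z=1).
Largest to smallest: H- > Li+ > Be2+.

H-, Li+, Be2+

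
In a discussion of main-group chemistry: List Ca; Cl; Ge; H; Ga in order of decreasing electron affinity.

Cl > Ge > H > Ga > Ca

EA tends to increase across a period and decrease down a group, though the pattern is less regular than for IE or radius.
Here both period and group differ, so the two effects have to be weighed against each other.
Ga > Ca: Ga lies to the right of Ca in period 4, so the across-period effect alone puts Ga higher.
H > Ga: period and group pull opposite ways; the down-group shift dominates (73 vs 29 kJ/mol).
Ge > H: the two effects oppose for this pair; the across-period effect wins (119 vs 73 kJ/mol).
Cl > Ge: both effects reinforce here, so Cl is clearly the higher of the two.
Tabulated electron affinity (kJ/mol): H 73, Cl 349, Ca 2, Ga 29, Ge 119.
So from highest to lowest: Cl > Ge > H > Ga > Ca.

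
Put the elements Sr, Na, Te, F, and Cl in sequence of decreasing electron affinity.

Cl > F > Te > Na > Sr

F is in period 2, group 17; Na is in period 3, group 1; Cl is in period 3, group 17; Sr is in period 5, group 2; Te is in period 5, group 16.
EA tends to increase across a period and decrease down a group, though the pattern is less regular than for IE or radius.
Here both period and group differ, so the two effects have to be weighed against each other.
Na > Sr: period and group pull opposite ways; the down-group shift dominates (53 vs 5 kJ/mol).
Te > Na: the two effects oppose for this pair; the across-period effect wins (190 vs 53 kJ/mol).
F > Te: both effects reinforce here, so F is clearly the higher of the two.
Cl > F: this pair runs against the simple trend — see the exception note.
Note the exception: Cl has a higher electron affinity than F, contrary to the simple trend — F's small 2p subshell makes the incoming electron feel strong e⁻–e⁻ repulsion, so Cl actually releases more energy on gaining an electron.
For reference (kJ/mol): F 328, Na 53, Cl 349, Sr 5, Te 190.
So from highest to lowest: Cl > F > Te > Na > Sr.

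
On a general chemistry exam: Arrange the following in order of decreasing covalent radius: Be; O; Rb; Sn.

Rb > Sn > Be > O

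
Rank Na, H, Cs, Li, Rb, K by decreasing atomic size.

Cs, Rb, K, Na, Li, H

H is in period 1, group 1; Li is in period 2, group 1; Na is in period 3, group 1; K is in period 4, group 1; Rb is in period 5, group 1; Cs is in period 6, group 1.
Radius decreases left→right (rising Z_eff, same n) and increases top→bottom (higher n).
All are in group 1, so atomic radius increases down the group.
So from largest to smallest: Cs > Rb > K > Na > Li > H.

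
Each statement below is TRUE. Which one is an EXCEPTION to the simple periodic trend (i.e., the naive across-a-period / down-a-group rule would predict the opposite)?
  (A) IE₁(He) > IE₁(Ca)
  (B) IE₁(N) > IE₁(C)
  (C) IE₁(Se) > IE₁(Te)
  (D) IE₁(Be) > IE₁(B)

(D)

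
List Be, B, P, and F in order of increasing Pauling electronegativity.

Be is in period 2, group 2; B is in period 2, group 13; F is in period 2, group 17; P is in period 3, group 15.
Atoms toward the upper right of the periodic table pull bonding electrons most strongly.
Here both period and group differ, so the two effects have to be weighed against each other.
B > Be: both are in period 2; the period trend gives B the larger value.
P > B: the two effects oppose for this pair; the across-period effect wins (2.19 vs 2.04).
F > P: both effects reinforce here, so F is clearly the higher of the two.
For reference (Pauling): Be 1.57, B 2.04, F 3.98, P 2.19.
So from lowest to highest: Be < B < P < F.

Be < B < P < F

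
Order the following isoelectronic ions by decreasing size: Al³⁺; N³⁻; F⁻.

N³⁻ > F⁻ > Al³⁺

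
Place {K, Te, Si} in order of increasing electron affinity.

K < Si < Te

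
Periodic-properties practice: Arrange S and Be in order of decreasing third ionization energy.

Be > S

After 2 electrons have been removed, what remains? S²⁺ still has 4 valence electrons; Be²⁺ is the bare [He] core.
Pulling an electron out of a noble-gas core costs far more than removing a remaining valence electron, so Be sits at the high end of IE_3.
The numbers (kJ/mol): S 3357, Be 14849.
Overall IE_3 order: S < Be.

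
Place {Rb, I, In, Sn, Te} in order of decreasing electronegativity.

I > Te > Sn > In > Rb

Electronegativity increases across a period and decreases down a group, tracking effective nuclear charge and atomic size.
All lie in period 5, so electronegativity increases left to right.
So from highest to lowest: I > Te > Sn > In > Rb.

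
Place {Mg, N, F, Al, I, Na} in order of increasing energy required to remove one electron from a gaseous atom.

Across a period the outer electron is held more tightly (higher IE₁); down a group it sits in a higher shell, more shielded, and comes off more easily.
Here both period and group differ, so the two effects have to be weighed against each other.
Al > Na: both are in period 3; the period trend gives Al the larger value.
Mg > Al: this pair runs against the simple trend — see the exception note.
I > Mg: the two effects oppose for this pair; the across-period effect wins (1008 vs 738 kJ/mol).
N > I: the two effects oppose for this pair; the down-group effect wins (1402 vs 1008 kJ/mol).
F > N: F lies to the right of N in period 2, so the across-period effect alone puts F higher.
Note the exception: Mg has a higher first ionization energy than Al, contrary to the simple trend — Al's single 3p electron is easier to remove than one from Mg's filled 3s².
Approximate values (kJ/mol): N 1402, F 1681, Na 496, Mg 738, Al 578, I 1008.
So from lowest to highest: Na < Al < Mg < I < N < F.

Na < Al < Mg < I < N < F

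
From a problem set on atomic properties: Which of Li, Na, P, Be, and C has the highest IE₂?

The second ionization energy removes an electron from the +1 ion. For each element: Li⁺ is the bare [He] core; Na⁺ is the bare [Ne] core; P⁺ still has 4 valence electrons; Be⁺ still has 1 valence electron; C⁺ still has 3 valence electrons.
Pulling an electron out of a noble-gas core costs far more than removing a remaining valence electron, so Na and Li sit at the high end of IE_2.
Valence configurations: P⁺ [Ne]3s²3p², Be⁺ [He]2s¹, C⁺ [He]2s²2p¹.
Approximate IE_2 values (kJ/mol): Li 7298, Na 4562, P 1907, Be 1757, C 2353.
Hence IE_2: Be < P < C < Na < Li.

Li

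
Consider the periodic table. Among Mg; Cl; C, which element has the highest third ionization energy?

Mg

The third ionization energy removes an electron from the +2 ion. For each element: Mg²⁺ is the bare [Ne] core; Cl²⁺ still has 5 valence electrons; C²⁺ still has 2 valence electrons.
Core electrons are held far more tightly than valence electrons, so Mg tops the IE_3 order.
Valence configurations: Cl²⁺ [Ne]3s²3p³, C²⁺ [He]2s².
Approximate IE_3 values (kJ/mol): Mg 7733, Cl 3822, C 4620.
Overall IE_3 order: Cl < C < Mg.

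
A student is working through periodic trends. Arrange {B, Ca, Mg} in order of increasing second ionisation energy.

The second ionization energy removes an electron from the +1 ion. For each element: B⁺ still has 2 valence electrons; Ca⁺ still has 1 valence electron; Mg⁺ still has 1 valence electron.
All are still removing valence electrons, so compare the +1 ions as you would atoms: IE_2 generally rises across a period (higher Z_eff) and falls down a group (larger shell), subject to the usual subshell exceptions.
Valence configurations: B⁺ [He]2s², Ca⁺ [Ar]4s¹, Mg⁺ [Ne]3s¹.
Approximate IE_2 values (kJ/mol): B 2427, Ca 1145, Mg 1451.
Hence IE_2: Ca < Mg < B.

Ca < Mg < B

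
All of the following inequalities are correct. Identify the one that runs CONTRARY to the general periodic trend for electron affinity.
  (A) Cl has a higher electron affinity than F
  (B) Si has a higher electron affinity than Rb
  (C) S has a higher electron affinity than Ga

The general trend: electron affinity increases across a period and decreases down a group.
(A) Cl (period 3, group 17) vs F (period 2, group 17): the stated order contradicts the simple trend.
(B) Si (period 3, group 14) vs Rb (period 5, group 1): the stated order agrees with the simple trend.
(C) S (period 3, group 16) vs Ga (period 4, group 13): the stated order agrees with the simple trend.
The exception is (A): F's small 2p subshell makes the incoming electron feel strong e⁻–e⁻ repulsion, so Cl actually releases more energy on gaining an electron.

(A)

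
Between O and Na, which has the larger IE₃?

Na

The third ionization energy removes an electron from the +2 ion. For each element: O²⁺ still has 4 valence electrons; Na²⁺ is already 1 electron into the core.
Core electrons are held far more tightly than valence electrons, so Na tops the IE_3 order.
The numbers (kJ/mol): O 5300, Na 6910.
Overall IE_3 order: O < Na.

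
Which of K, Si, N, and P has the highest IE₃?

IE_3 is the cost of taking one more electron from the +2 cation: K²⁺ is already 1 electron into the core; Si²⁺ still has 2 valence electrons; N²⁺ still has 3 valence electrons; P²⁺ still has 3 valence electrons.
Usually core removal costs more than valence removal, but here the competition is close: a tightly held n=2 valence electron can cost more to remove than an n=3 core electron, so the actual values have to decide it.
Valence configurations: Si²⁺ [Ne]3s², N²⁺ [He]2s²2p¹, P²⁺ [Ne]3s²3p¹.
P²⁺ loses a lone 3p electron whereas Si²⁺ must break into a filled 3s² pair, so IE_3(Si) > IE_3(P) even though P has the higher nuclear charge.
The numbers (kJ/mol): K 4420, Si 3232, N 4578, P 2914.
Putting it together, IE_3: P < Si < K < N.

N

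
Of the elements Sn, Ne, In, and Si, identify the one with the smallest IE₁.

Ne is in period 2, group 18; Si is in period 3, group 14; In is in period 5, group 13; Sn is in period 5, group 14.
Across a period the outer electron is held more tightly (higher IE₁); down a group it sits in a higher shell, more shielded, and comes off more easily.
These span different periods and groups, so the two trends combine.
Sn > In: Sn lies to the right of In in period 5, so the across-period effect alone puts Sn higher.
Si > Sn: Si sits above Sn in group 14, so the down-group effect alone puts Si higher.
Ne > Si: relative to Si, both the across-period and down-group shifts push Ne's first ionization energy up.
Approximate values (kJ/mol): Ne 2081, Si 786, In 558, Sn 709.
The smallest IE₁ among these belongs to In.

In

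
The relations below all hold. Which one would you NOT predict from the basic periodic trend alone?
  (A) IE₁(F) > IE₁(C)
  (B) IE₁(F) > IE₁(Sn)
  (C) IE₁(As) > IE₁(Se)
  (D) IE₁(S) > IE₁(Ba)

(C)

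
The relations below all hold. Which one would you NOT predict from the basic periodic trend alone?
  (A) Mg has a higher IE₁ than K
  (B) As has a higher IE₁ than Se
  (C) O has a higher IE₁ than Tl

The general trend: IE₁ increases across a period and decreases down a group.
(A) Mg (period 3, group 2) vs K (period 4, group 1): the stated order agrees with the simple trend.
(B) As (period 4, group 15) vs Se (period 4, group 16): the stated order contradicts the simple trend.
(C) O (period 2, group 16) vs Tl (period 6, group 13): the stated order agrees with the simple trend.
The exception is (B): Se (4p⁴) ionizes more easily than half-filled As (4p³).

(B)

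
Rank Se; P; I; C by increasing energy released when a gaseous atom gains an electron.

Atoms with high Z_eff and room in the valence shell (especially the halogens) have the most exothermic electron affinities.
A diagonal step moves right (one effect) and down (the opposite effect) at once.
C > P: period and group pull opposite ways; the down-group shift dominates (122 vs 72 kJ/mol).
Se > C: the two effects oppose for this pair; the across-period effect wins (195 vs 122 kJ/mol).
I > Se: the two effects oppose for this pair; the across-period effect wins (295 vs 195 kJ/mol).
Approximate values (kJ/mol): C 122, P 72, Se 195, I 295.
So from lowest to highest: P < C < Se < I.

P < C < Se < I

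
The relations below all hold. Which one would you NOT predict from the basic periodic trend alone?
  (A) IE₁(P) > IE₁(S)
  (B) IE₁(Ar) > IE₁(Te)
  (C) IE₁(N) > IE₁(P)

The general trend: first ionization energy increases across a period and decreases down a group.
(A) P (period 3, group 15) vs S (period 3, group 16): the stated order contradicts the simple trend.
(B) Ar (period 3, group 18) vs Te (period 5, group 16): the stated order agrees with the simple trend.
(C) N (period 2, group 15) vs P (period 3, group 15): the stated order agrees with the simple trend.
The exception is (A): S (3p⁴) ionizes more easily than half-filled P (3p³) because the paired 3p electron in S is pushed out by e⁻–e⁻ repulsion.

(A)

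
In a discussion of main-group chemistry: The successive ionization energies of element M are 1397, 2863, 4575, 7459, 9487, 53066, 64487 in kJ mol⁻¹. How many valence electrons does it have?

5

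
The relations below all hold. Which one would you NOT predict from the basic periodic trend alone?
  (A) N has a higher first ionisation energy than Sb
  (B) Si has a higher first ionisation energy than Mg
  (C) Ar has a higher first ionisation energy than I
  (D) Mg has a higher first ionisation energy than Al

(D)

The general trend: first ionisation energy increases across a period and decreases down a group.
(A) N (period 2, group 15) vs Sb (period 5, group 15): the stated order agrees with the simple trend.
(B) Si (period 3, group 14) vs Mg (period 3, group 2): the stated order agrees with the simple trend.
(C) Ar (period 3, group 18) vs I (period 5, group 17): the stated order agrees with the simple trend.
(D) Mg (period 3, group 2) vs Al (period 3, group 13): the stated order contradicts the simple trend.
The exception is (D): Al's single 3p electron is easier to remove than one from Mg's filled 3s².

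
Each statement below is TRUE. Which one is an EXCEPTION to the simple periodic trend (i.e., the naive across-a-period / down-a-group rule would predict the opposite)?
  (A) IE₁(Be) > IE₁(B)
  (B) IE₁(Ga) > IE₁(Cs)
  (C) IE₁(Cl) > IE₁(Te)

(A)

The general trend: IE₁ increases across a period and decreases down a group.
(A) Be (period 2, group 2) vs B (period 2, group 13): the stated order contradicts the simple trend.
(B) Ga (period 4, group 13) vs Cs (period 6, group 1): the stated order agrees with the simple trend.
(C) Cl (period 3, group 17) vs Te (period 5, group 16): the stated order agrees with the simple trend.
The exception is (A): removing B's lone 2p electron is easier than breaking Be's filled 2s².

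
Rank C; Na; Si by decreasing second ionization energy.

Na, C, Si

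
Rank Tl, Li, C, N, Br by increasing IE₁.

Li < Tl < C < Br < N

Li is in period 2, group 1; C is in period 2, group 14; N is in period 2, group 15; Br is in period 4, group 17; Tl is in period 6, group 13.
Removing the outermost electron gets harder across a period and easier down a group.
Neither a single period nor a single group — weigh both effects.
Tl > Li: the two effects oppose for this pair; the across-period effect wins (589 vs 520 kJ/mol).
C > Tl: relative to Tl, both the across-period and down-group shifts push C's first ionization energy up.
Br > C: the two effects oppose for this pair; the across-period effect wins (1140 vs 1086 kJ/mol).
N > Br: period and group pull opposite ways; the down-group shift dominates (1402 vs 1140 kJ/mol).
Approximate values (kJ/mol): Li 520, C 1086, N 1402, Br 1140, Tl 589.
So from lowest to highest: Li < Tl < C < Br < N.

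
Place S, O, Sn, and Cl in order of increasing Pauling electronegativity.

O is in period 2, group 16; S is in period 3, group 16; Cl is in period 3, group 17; Sn is in period 5, group 14.
Smaller atoms with higher effective nuclear charge are more electronegative.
Neither a single period nor a single group — weigh both effects.
S > Sn: both effects reinforce here, so S is clearly the higher of the two.
Cl > S: both are in period 3; the period trend gives Cl the larger value.
O > Cl: the two effects oppose for this pair; the down-group effect wins (3.44 vs 3.16).
Tabulated electronegativity (Pauling): O 3.44, S 2.58, Cl 3.16, Sn 1.96.
So from lowest to highest: Sn < S < Cl < O.

Sn < S < Cl < O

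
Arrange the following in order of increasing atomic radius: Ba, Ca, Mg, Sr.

Mg, Ca, Sr, Ba

Across a period the added protons contract the valence shell; down a group each new principal shell makes the atom larger.
All are in group 2, so atomic radius increases down the group.
So from smallest to largest: Mg < Ca < Sr < Ba.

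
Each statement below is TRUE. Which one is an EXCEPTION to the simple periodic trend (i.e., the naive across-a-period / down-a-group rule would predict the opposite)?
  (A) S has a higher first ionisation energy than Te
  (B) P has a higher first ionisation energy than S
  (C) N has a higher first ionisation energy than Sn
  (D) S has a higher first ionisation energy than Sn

(B)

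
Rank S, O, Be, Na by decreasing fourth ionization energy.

Be, Na, O, S

IE_4 is the cost of taking one more electron from the +3 cation: S³⁺ still has 3 valence electrons; O³⁺ still has 3 valence electrons; Be³⁺ is already 1 electron into the core; Na³⁺ is already 2 electrons into the core.
Pulling an electron out of a noble-gas core costs far more than removing a remaining valence electron, so Na and Be sit at the high end of IE_4.
Valence configurations: S³⁺ [Ne]3s²3p¹, O³⁺ [He]2s²2p¹.
Tabulated IE_4 (kJ/mol): S 4556, O 7469, Be 21007, Na 9543.
Putting it together, IE_4: S < O < Na < Be.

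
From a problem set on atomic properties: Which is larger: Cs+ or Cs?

Cs

Forming Cs+ removes 1 electron from Cs. Fewer electrons for the same nuclear charge means less shielding and a higher Z_eff on the remaining electrons, and for main-group metals the entire outer shell is lost.
A cation is smaller than its parent atom: Cs+ < Cs.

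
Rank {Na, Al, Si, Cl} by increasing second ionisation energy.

Si < Al < Cl < Na

IE_2 is the cost of taking one more electron from the +1 cation: Na⁺ is the bare [Ne] core; Al⁺ still has 2 valence electrons; Si⁺ still has 3 valence electrons; Cl⁺ still has 6 valence electrons.
Core electrons are held far more tightly than valence electrons, so Na tops the IE_2 order.
Valence configurations: Al⁺ [Ne]3s², Si⁺ [Ne]3s²3p¹, Cl⁺ [Ne]3s²3p⁴.
Si⁺ loses a lone 3p electron whereas Al⁺ must break into a filled 3s² pair, so IE_2(Al) > IE_2(Si) even though Si has the higher nuclear charge.
Tabulated IE_2 (kJ/mol): Na 4562, Al 1817, Si 1577, Cl 2298.
Overall IE_2 order: Si < Al < Cl < Na.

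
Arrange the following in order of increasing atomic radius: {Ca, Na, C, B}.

C < B < Na < Ca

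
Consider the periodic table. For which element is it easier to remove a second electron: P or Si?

Consider each +1 ion: P⁺ still has 4 valence electrons; Si⁺ still has 3 valence electrons.
All are still removing valence electrons, so compare the +1 ions as you would atoms: IE_2 generally rises across a period (higher Z_eff) and falls down a group (larger shell), subject to the usual subshell exceptions.
Valence configurations: P⁺ [Ne]3s²3p², Si⁺ [Ne]3s²3p¹.
The numbers (kJ/mol): P 1907, Si 1577.
Putting it together, IE_2: Si < P.

Si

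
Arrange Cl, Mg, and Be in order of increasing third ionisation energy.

Cl < Mg < Be

IE_3 is the cost of taking one more electron from the +2 cation: Cl²⁺ still has 5 valence electrons; Mg²⁺ is the bare [Ne] core; Be²⁺ is the bare [He] core.
Breaking into a closed-shell core is much more expensive than removing a leftover valence electron — Mg and Be have the largest IE_3 here.
Approximate IE_3 values (kJ/mol): Cl 3822, Mg 7733, Be 14849.
Hence IE_3: Cl < Mg < Be.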